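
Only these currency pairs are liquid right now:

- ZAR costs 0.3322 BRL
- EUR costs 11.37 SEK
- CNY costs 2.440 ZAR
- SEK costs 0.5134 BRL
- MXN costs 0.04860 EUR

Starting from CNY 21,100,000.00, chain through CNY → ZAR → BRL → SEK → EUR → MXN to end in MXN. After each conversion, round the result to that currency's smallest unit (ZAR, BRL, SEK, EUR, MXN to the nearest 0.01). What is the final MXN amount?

MXN 60,286,394.44

CNY 21,100,000.00 × 2.440 = ZAR 51,484,000.00
ZAR 51,484,000.00 × 0.3322 = BRL 17,102,984.80
BRL 17,102,984.80 ÷ 0.5134 = SEK 33,313,176.47
SEK 33,313,176.47 ÷ 11.37 = EUR 2,929,918.77
EUR 2,929,918.77 ÷ 0.04860 = MXN 60,286,394.44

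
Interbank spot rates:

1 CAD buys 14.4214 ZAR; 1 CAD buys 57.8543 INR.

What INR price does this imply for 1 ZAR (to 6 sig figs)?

ZAR/INR = 4.01170

1 ZAR ÷ 14.4214 = 0.0693414 CAD
0.0693414 CAD × 57.8543 = 4.0117 INR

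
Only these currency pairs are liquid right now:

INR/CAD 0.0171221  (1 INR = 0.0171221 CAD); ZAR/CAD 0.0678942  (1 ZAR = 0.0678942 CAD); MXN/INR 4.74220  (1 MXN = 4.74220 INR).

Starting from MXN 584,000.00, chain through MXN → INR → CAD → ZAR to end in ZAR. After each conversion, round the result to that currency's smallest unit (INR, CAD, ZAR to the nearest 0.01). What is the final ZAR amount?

MXN 584,000.00 × 4.74220 = INR 2,769,444.80
INR 2,769,444.80 × 0.0171221 = CAD 47,418.71
CAD 47,418.71 ÷ 0.0678942 = ZAR 698,420.63

ZAR 698,420.63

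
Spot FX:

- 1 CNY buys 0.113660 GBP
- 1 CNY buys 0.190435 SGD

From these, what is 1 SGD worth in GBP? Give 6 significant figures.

SGD/GBP = 0.596844

1 SGD ÷ 0.190435 = 5.25114 CNY
5.25114 CNY × 0.113660 = 0.596844 GBP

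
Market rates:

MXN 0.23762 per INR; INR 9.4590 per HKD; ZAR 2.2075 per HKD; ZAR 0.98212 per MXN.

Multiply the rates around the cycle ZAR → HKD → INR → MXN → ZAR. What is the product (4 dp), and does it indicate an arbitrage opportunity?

1.0000 (no arbitrage)

Around ZAR → HKD → INR → MXN → ZAR: 1 ÷ 2.2075 × 9.4590 × 0.23762 × 0.98212 = 0.999982
Product ≈ 1 (deviation 0.002%, within rounding noise).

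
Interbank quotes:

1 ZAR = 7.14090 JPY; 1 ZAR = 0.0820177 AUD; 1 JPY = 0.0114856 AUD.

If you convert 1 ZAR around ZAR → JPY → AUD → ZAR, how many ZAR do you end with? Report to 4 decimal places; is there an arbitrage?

Around ZAR → JPY → AUD → ZAR: 1 × 7.14090 × 0.0114856 ÷ 0.0820177 = 0.999998
Product ≈ 1 (deviation 0.000%, within rounding noise).

1.0000 (no arbitrage)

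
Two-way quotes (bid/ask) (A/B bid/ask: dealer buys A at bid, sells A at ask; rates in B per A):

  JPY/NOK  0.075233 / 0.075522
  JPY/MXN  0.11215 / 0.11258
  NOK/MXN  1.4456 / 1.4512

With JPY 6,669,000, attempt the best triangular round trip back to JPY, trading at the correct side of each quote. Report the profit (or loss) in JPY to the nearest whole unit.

Net profit: JPY 155,318

Best loop JPY → MXN → NOK → JPY:
JPY 6,669,000 × 0.11215 (sell JPY at bid) = MXN 747,928.35
MXN 747,928.35 ÷ 1.4512 (buy NOK at ask) = NOK 515,386.13
NOK 515,386.13 ÷ 0.075522 (buy JPY at ask) = JPY 6,824,318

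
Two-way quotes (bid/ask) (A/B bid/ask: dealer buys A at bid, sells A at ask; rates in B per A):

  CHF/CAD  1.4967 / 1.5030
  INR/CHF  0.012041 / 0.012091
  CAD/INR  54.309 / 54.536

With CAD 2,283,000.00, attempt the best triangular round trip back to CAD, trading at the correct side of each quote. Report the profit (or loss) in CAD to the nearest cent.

Net profit: CAD 20,570.08

Best loop CAD → CHF → INR → CAD:
CAD 2,283,000.00 ÷ 1.5030 (buy CHF at ask) = CHF 1,518,962.08
CHF 1,518,962.08 ÷ 0.012091 (buy INR at ask) = INR 125,627,497.80
INR 125,627,497.80 ÷ 54.536 (buy CAD at ask) = CAD 2,303,570.08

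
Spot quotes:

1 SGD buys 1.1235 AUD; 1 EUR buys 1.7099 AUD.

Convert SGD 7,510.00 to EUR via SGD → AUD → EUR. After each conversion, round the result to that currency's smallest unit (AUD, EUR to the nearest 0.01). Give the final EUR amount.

EUR 4,934.49

SGD 7,510.00 × 1.1235 = AUD 8,437.48
AUD 8,437.48 ÷ 1.7099 = EUR 4,934.49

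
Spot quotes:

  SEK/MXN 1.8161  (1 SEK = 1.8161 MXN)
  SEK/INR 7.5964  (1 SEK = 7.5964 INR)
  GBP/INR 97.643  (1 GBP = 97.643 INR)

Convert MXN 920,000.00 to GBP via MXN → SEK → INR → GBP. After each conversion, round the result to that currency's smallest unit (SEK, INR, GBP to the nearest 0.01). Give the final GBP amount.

GBP 39,410.76

MXN 920,000.00 ÷ 1.8161 = SEK 506,580.03
SEK 506,580.03 × 7.5964 = INR 3,848,184.54
INR 3,848,184.54 ÷ 97.643 = GBP 39,410.76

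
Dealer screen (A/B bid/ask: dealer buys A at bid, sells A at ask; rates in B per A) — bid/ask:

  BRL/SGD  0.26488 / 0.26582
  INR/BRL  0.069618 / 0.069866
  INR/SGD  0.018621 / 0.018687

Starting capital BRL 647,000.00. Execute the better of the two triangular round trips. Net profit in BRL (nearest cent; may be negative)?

Net profit: BRL 1,714.71

Best loop BRL → INR → SGD → BRL:
BRL 647,000.00 ÷ 0.069866 (buy INR at ask) = INR 9,260,584.55
INR 9,260,584.55 × 0.018621 (sell INR at bid) = SGD 172,441.34
SGD 172,441.34 ÷ 0.26582 (buy BRL at ask) = BRL 648,714.71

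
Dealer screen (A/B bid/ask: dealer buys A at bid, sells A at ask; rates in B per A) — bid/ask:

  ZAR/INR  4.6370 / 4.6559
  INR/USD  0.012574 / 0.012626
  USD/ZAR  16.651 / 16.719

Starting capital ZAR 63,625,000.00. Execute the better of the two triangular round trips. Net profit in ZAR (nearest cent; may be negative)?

Net profit: ZAR 1,111,329.06

Best loop ZAR → USD → INR → ZAR:
ZAR 63,625,000.00 ÷ 16.719 (buy USD at ask) = USD 3,805,550.57
USD 3,805,550.57 ÷ 0.012626 (buy INR at ask) = INR 301,405,874.48
INR 301,405,874.48 ÷ 4.6559 (buy ZAR at ask) = ZAR 64,736,329.06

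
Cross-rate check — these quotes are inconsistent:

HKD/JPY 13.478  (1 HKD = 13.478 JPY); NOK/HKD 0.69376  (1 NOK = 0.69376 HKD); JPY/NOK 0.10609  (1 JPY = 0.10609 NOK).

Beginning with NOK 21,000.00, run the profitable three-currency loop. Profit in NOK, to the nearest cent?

Profit: NOK 169.48

Profitable loop is NOK → JPY → HKD → NOK:
NOK 21,000.00 ÷ 0.10609 = JPY 197,945
JPY 197,945 ÷ 13.478 = HKD 14,686.54
HKD 14,686.54 ÷ 0.69376 = NOK 21,169.48
Profit = NOK 21,169.48 − NOK 21,000.00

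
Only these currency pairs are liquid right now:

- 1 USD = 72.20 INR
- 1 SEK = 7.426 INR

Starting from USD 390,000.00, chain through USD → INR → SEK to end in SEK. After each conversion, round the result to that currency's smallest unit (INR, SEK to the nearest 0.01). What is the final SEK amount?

SEK 3,791,812.55

USD 390,000.00 × 72.20 = INR 28,158,000.00
INR 28,158,000.00 ÷ 7.426 = SEK 3,791,812.55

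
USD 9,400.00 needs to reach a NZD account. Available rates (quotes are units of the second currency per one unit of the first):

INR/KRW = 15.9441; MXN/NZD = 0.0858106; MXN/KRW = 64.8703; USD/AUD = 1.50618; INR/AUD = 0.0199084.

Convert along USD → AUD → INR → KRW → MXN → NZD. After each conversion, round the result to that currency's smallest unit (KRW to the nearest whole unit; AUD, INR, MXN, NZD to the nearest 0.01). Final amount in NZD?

USD 9,400.00 × 1.50618 = AUD 14,158.09
AUD 14,158.09 ÷ 0.0199084 = INR 711,161.62
INR 711,161.62 × 15.9441 = KRW 11,338,832
KRW 11,338,832 ÷ 64.8703 = MXN 174,792.35
MXN 174,792.35 × 0.0858106 = NZD 14,999.04

NZD 14,999.04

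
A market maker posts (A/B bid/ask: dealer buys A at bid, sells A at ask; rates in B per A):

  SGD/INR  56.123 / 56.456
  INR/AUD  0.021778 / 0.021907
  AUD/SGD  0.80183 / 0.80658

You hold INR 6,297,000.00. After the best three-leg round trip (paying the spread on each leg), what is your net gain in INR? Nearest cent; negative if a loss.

Best loop INR → SGD → AUD → INR:
INR 6,297,000.00 ÷ 56.456 (buy SGD at ask) = SGD 111,538.19
SGD 111,538.19 ÷ 0.80658 (buy AUD at ask) = AUD 138,285.34
AUD 138,285.34 ÷ 0.021907 (buy INR at ask) = INR 6,312,381.40

Net profit: INR 15,381.40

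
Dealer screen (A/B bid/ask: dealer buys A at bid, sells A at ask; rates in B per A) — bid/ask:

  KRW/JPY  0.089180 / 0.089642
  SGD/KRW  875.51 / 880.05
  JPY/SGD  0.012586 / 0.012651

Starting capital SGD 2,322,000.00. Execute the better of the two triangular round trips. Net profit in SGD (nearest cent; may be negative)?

Best loop SGD → JPY → KRW → SGD:
SGD 2,322,000.00 ÷ 0.012651 (buy JPY at ask) = JPY 183,542,803
JPY 183,542,803 ÷ 0.089642 (buy KRW at ask) = KRW 2,047,509,013
KRW 2,047,509,013 ÷ 880.05 (buy SGD at ask) = SGD 2,326,582.60

Net profit: SGD 4,582.60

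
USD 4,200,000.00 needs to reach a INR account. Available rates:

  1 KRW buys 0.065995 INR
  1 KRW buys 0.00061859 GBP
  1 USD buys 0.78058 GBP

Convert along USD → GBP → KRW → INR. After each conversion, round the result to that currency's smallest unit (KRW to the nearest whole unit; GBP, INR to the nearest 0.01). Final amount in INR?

INR 349,763,791.54

USD 4,200,000.00 × 0.78058 = GBP 3,278,436.00
GBP 3,278,436.00 ÷ 0.00061859 = KRW 5,299,852,891
KRW 5,299,852,891 × 0.065995 = INR 349,763,791.54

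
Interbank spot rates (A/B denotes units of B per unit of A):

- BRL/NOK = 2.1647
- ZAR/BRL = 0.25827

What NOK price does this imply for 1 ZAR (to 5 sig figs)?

ZAR/NOK = 0.55908

1 ZAR × 0.25827 = 0.25827 BRL
0.25827 BRL × 2.1647 = 0.559077 NOK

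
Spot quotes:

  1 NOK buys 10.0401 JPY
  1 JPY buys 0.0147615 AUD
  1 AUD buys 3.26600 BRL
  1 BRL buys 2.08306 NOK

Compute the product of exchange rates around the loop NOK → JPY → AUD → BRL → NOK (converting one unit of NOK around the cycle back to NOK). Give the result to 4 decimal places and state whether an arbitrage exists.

Around NOK → JPY → AUD → BRL → NOK: 1 × 10.0401 × 0.0147615 × 3.26600 × 2.08306 = 1.008292
Product > 1; profitable direction is NOK → JPY → AUD → BRL → NOK.

1.0083 (arbitrage exists)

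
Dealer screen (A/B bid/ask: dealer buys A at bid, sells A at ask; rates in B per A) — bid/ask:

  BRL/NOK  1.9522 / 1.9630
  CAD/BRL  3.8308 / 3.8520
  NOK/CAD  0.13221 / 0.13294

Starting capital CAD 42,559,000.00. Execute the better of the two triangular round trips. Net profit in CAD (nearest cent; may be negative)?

Net result: CAD -221,114.66 (no profitable arbitrage after spreads)

Best loop CAD → NOK → BRL → CAD:
CAD 42,559,000.00 ÷ 0.13294 (buy NOK at ask) = NOK 320,136,903.87
NOK 320,136,903.87 ÷ 1.9630 (buy BRL at ask) = BRL 163,085,534.32
BRL 163,085,534.32 ÷ 3.8520 (buy CAD at ask) = CAD 42,337,885.34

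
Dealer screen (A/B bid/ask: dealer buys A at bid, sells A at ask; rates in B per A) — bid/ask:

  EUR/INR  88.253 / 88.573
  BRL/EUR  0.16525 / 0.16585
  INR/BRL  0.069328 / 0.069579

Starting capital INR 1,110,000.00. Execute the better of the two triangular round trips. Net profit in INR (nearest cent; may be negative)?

Net profit: INR 12,283.55

Best loop INR → BRL → EUR → INR:
INR 1,110,000.00 × 0.069328 (sell INR at bid) = BRL 76,954.08
BRL 76,954.08 × 0.16525 (sell BRL at bid) = EUR 12,716.66
EUR 12,716.66 × 88.253 (sell EUR at bid) = INR 1,122,283.55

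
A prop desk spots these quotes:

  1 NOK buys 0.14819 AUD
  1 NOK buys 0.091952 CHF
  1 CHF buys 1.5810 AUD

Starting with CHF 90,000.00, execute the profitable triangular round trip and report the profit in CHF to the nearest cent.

Profitable loop is CHF → NOK → AUD → CHF:
CHF 90,000.00 ÷ 0.091952 = NOK 978,771.53
NOK 978,771.53 × 0.14819 = AUD 145,044.15
AUD 145,044.15 ÷ 1.5810 = CHF 91,742.03
Profit = CHF 91,742.03 − CHF 90,000.00

Profit: CHF 1,742.03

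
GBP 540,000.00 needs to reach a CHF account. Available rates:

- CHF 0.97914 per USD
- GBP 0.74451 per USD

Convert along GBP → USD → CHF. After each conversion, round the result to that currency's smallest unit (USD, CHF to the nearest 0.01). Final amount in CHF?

GBP 540,000.00 ÷ 0.74451 = USD 725,309.26
USD 725,309.26 × 0.97914 = CHF 710,179.31

CHF 710,179.31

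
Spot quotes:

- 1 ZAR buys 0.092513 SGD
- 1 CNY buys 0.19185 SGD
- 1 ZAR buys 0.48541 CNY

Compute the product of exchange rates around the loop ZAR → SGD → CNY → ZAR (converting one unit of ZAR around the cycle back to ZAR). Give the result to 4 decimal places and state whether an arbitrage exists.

0.9934 (arbitrage exists)

Around ZAR → SGD → CNY → ZAR: 1 × 0.092513 ÷ 0.19185 ÷ 0.48541 = 0.993418
Product < 1; profitable direction is ZAR → CNY → SGD → ZAR.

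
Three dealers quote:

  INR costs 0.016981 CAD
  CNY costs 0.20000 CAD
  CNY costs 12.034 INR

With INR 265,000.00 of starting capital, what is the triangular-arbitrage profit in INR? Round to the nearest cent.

Profit: INR 5,762.89

Profitable loop is INR → CAD → CNY → INR:
INR 265,000.00 × 0.016981 = CAD 4,499.97
CAD 4,499.97 ÷ 0.20000 = CNY 22,499.83
CNY 22,499.83 × 12.034 = INR 270,762.89
Profit = INR 270,762.89 − INR 265,000.00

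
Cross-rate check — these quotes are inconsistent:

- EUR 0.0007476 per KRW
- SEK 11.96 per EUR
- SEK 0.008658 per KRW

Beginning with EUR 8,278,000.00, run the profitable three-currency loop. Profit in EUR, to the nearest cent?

Profit: EUR 270,862.13

Profitable loop is EUR → SEK → KRW → EUR:
EUR 8,278,000.00 × 11.96 = SEK 99,004,880.00
SEK 99,004,880.00 ÷ 0.008658 = KRW 11,435,075,075
KRW 11,435,075,075 × 0.0007476 = EUR 8,548,862.13
Profit = EUR 8,548,862.13 − EUR 8,278,000.00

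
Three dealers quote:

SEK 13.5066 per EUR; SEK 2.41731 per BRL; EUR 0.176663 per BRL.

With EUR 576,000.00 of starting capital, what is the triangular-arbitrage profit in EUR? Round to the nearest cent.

Profit: EUR 7,530.01

Profitable loop is EUR → BRL → SEK → EUR:
EUR 576,000.00 ÷ 0.176663 = BRL 3,260,445.03
BRL 3,260,445.03 × 2.41731 = SEK 7,881,506.37
SEK 7,881,506.37 ÷ 13.5066 = EUR 583,530.01
Profit = EUR 583,530.01 − EUR 576,000.00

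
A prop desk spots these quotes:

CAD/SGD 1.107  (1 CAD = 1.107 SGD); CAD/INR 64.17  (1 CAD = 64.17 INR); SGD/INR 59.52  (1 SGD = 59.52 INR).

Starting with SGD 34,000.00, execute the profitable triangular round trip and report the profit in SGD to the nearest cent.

Profit: SGD 910.61

Profitable loop is SGD → INR → CAD → SGD:
SGD 34,000.00 × 59.52 = INR 2,023,680.00
INR 2,023,680.00 ÷ 64.17 = CAD 31,536.23
CAD 31,536.23 × 1.107 = SGD 34,910.61
Profit = SGD 34,910.61 − SGD 34,000.00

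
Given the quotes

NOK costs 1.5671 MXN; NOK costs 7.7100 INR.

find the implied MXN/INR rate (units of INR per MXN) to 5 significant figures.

MXN/INR = 4.9199

1 MXN ÷ 1.5671 = 0.638121 NOK
0.638121 NOK × 7.7100 = 4.91992 INR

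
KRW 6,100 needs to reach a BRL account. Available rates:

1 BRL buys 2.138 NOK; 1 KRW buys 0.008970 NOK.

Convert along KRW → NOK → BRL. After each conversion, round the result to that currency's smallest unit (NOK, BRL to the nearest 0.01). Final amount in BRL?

KRW 6,100 × 0.008970 = NOK 54.72
NOK 54.72 ÷ 2.138 = BRL 25.59

BRL 25.59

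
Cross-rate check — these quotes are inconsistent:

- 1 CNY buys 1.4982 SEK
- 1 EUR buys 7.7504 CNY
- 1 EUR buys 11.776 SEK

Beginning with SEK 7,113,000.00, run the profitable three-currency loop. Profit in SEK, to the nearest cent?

Profitable loop is SEK → CNY → EUR → SEK:
SEK 7,113,000.00 ÷ 1.4982 = CNY 4,747,697.24
CNY 4,747,697.24 ÷ 7.7504 = EUR 612,574.48
EUR 612,574.48 × 11.776 = SEK 7,213,677.06
Profit = SEK 7,213,677.06 − SEK 7,113,000.00

Profit: SEK 100,677.06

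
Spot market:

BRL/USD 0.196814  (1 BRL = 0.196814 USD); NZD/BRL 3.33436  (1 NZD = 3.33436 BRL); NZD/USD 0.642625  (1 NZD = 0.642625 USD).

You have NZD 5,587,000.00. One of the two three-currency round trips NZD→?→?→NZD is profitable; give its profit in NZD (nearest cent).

Profitable loop is NZD → BRL → USD → NZD:
NZD 5,587,000.00 × 3.33436 = BRL 18,629,069.32
BRL 18,629,069.32 × 0.196814 = USD 3,666,461.65
USD 3,666,461.65 ÷ 0.642625 = NZD 5,705,445.09
Profit = NZD 5,705,445.09 − NZD 5,587,000.00

Profit: NZD 118,445.09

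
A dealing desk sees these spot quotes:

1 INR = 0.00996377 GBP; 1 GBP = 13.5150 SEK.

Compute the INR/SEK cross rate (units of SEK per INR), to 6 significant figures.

INR/SEK = 0.134660

1 INR × 0.00996377 = 0.00996377 GBP
0.00996377 GBP × 13.5150 = 0.13466 SEK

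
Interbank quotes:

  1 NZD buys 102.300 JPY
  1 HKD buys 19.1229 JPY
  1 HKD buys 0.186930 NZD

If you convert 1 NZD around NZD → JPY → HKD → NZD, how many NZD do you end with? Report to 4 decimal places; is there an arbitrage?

Around NZD → JPY → HKD → NZD: 1 × 102.300 ÷ 19.1229 × 0.186930 = 1.000002
Product ≈ 1 (deviation 0.000%, within rounding noise).

1.0000 (no arbitrage)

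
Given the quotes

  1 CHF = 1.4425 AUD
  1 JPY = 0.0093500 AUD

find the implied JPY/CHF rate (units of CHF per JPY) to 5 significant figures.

JPY/CHF = 0.0064818

1 JPY × 0.0093500 = 0.00935 AUD
0.00935 AUD ÷ 1.4425 = 0.0064818 CHF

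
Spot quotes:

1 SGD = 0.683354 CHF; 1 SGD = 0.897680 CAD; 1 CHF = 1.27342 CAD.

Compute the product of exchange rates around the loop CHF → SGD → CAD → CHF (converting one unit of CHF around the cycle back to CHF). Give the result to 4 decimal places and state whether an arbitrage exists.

1.0316 (arbitrage exists)

Around CHF → SGD → CAD → CHF: 1 ÷ 0.683354 × 0.897680 ÷ 1.27342 = 1.031583
Product > 1; profitable direction is CHF → SGD → CAD → CHF.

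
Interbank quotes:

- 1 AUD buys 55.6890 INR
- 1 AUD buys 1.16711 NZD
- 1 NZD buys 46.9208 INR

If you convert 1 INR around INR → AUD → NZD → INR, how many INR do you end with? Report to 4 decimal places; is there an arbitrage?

0.9833 (arbitrage exists)

Around INR → AUD → NZD → INR: 1 ÷ 55.6890 × 1.16711 × 46.9208 = 0.983349
Product < 1; profitable direction is INR → NZD → AUD → INR.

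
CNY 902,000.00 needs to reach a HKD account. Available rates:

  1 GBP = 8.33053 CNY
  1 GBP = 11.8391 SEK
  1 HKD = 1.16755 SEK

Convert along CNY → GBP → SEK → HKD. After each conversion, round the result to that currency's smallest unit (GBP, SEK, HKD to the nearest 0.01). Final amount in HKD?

HKD 1,097,936.16

CNY 902,000.00 ÷ 8.33053 = GBP 108,276.42
GBP 108,276.42 × 11.8391 = SEK 1,281,895.36
SEK 1,281,895.36 ÷ 1.16755 = HKD 1,097,936.16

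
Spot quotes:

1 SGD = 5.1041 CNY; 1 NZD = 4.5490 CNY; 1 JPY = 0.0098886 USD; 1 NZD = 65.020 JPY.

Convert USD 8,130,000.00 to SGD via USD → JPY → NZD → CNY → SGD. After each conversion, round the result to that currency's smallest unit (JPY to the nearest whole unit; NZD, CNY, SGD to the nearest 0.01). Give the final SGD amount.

USD 8,130,000.00 ÷ 0.0098886 = JPY 822,158,850
JPY 822,158,850 ÷ 65.020 = NZD 12,644,707.01
NZD 12,644,707.01 × 4.5490 = CNY 57,520,772.19
CNY 57,520,772.19 ÷ 5.1041 = SGD 11,269,522.97

SGD 11,269,522.97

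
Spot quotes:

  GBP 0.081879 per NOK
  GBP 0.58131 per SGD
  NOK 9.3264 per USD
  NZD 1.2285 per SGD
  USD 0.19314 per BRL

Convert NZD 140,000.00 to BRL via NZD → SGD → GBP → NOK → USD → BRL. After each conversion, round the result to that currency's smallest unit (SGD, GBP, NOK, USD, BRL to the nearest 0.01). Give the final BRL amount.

BRL 449,160.82

NZD 140,000.00 ÷ 1.2285 = SGD 113,960.11
SGD 113,960.11 × 0.58131 = GBP 66,246.15
GBP 66,246.15 ÷ 0.081879 = NOK 809,073.76
NOK 809,073.76 ÷ 9.3264 = USD 86,750.92
USD 86,750.92 ÷ 0.19314 = BRL 449,160.82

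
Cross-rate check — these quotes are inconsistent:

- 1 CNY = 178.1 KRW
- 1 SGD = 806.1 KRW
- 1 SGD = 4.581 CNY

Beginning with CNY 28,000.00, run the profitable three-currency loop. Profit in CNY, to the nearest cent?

Profit: CNY 339.57

Profitable loop is CNY → KRW → SGD → CNY:
CNY 28,000.00 × 178.1 = KRW 4,986,800
KRW 4,986,800 ÷ 806.1 = SGD 6,186.33
SGD 6,186.33 × 4.581 = CNY 28,339.57
Profit = CNY 28,339.57 − CNY 28,000.00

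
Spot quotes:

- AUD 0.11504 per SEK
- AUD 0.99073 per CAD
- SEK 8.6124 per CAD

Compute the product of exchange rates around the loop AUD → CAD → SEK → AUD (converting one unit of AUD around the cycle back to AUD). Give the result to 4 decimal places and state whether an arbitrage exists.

1.0000 (no arbitrage)

Around AUD → CAD → SEK → AUD: 1 ÷ 0.99073 × 8.6124 × 0.11504 = 1.000041
Product ≈ 1 (deviation 0.004%, within rounding noise).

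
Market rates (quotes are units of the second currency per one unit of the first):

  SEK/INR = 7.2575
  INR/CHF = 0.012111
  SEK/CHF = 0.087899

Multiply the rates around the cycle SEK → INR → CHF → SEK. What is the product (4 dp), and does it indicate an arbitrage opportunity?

1.0000 (no arbitrage)

Around SEK → INR → CHF → SEK: 1 × 7.2575 × 0.012111 ÷ 0.087899 = 0.999961
Product ≈ 1 (deviation 0.004%, within rounding noise).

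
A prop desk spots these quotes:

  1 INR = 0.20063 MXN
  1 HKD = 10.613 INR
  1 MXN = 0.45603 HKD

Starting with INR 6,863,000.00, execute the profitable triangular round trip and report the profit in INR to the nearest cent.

Profitable loop is INR → HKD → MXN → INR:
INR 6,863,000.00 ÷ 10.613 = HKD 646,659.76
HKD 646,659.76 ÷ 0.45603 = MXN 1,418,020.21
MXN 1,418,020.21 ÷ 0.20063 = INR 7,067,837.37
Profit = INR 7,067,837.37 − INR 6,863,000.00

Profit: INR 204,837.37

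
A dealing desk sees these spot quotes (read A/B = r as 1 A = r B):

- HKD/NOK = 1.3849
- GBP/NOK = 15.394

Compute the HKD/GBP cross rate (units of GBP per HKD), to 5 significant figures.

HKD/GBP = 0.089964

1 HKD × 1.3849 = 1.3849 NOK
1.3849 NOK ÷ 15.394 = 0.0899636 GBP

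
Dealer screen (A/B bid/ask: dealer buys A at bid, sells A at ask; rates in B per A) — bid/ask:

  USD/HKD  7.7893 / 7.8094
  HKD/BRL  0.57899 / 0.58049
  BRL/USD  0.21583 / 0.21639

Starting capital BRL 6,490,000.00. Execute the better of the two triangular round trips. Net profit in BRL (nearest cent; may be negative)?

Best loop BRL → HKD → USD → BRL:
BRL 6,490,000.00 ÷ 0.58049 (buy HKD at ask) = HKD 11,180,209.82
HKD 11,180,209.82 ÷ 7.8094 (buy USD at ask) = USD 1,431,634.93
USD 1,431,634.93 ÷ 0.21639 (buy BRL at ask) = BRL 6,615,993.95

Net profit: BRL 125,993.95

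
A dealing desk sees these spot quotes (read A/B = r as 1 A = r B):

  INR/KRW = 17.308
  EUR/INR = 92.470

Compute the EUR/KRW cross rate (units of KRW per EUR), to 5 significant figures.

1 EUR × 92.470 = 92.47 INR
92.47 INR × 17.308 = 1600.47 KRW

EUR/KRW = 1600.5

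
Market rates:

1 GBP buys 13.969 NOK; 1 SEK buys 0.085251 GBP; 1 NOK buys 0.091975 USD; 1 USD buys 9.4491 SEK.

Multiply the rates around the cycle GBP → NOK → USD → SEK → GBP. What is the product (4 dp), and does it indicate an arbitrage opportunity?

1.0350 (arbitrage exists)

Around GBP → NOK → USD → SEK → GBP: 1 × 13.969 × 0.091975 × 9.4491 × 0.085251 = 1.034964
Product > 1; profitable direction is GBP → NOK → USD → SEK → GBP.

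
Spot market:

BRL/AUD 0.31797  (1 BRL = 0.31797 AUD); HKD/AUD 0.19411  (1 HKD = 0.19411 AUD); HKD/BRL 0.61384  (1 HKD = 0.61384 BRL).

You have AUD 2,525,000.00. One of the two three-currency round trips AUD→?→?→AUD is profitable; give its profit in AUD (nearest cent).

Profitable loop is AUD → HKD → BRL → AUD:
AUD 2,525,000.00 ÷ 0.19411 = HKD 13,008,088.20
HKD 13,008,088.20 × 0.61384 = BRL 7,984,884.86
BRL 7,984,884.86 × 0.31797 = AUD 2,538,953.84
Profit = AUD 2,538,953.84 − AUD 2,525,000.00

Profit: AUD 13,953.84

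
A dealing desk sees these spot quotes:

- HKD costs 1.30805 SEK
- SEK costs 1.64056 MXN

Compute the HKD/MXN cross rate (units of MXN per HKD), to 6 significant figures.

HKD/MXN = 2.14593

1 HKD × 1.30805 = 1.30805 SEK
1.30805 SEK × 1.64056 = 2.14593 MXN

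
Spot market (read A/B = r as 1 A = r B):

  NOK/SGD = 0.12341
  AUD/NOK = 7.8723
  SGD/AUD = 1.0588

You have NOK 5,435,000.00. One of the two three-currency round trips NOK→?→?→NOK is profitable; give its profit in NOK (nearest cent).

Profit: NOK 155,690.74

Profitable loop is NOK → SGD → AUD → NOK:
NOK 5,435,000.00 × 0.12341 = SGD 670,733.35
SGD 670,733.35 × 1.0588 = AUD 710,172.47
AUD 710,172.47 × 7.8723 = NOK 5,590,690.74
Profit = NOK 5,590,690.74 − NOK 5,435,000.00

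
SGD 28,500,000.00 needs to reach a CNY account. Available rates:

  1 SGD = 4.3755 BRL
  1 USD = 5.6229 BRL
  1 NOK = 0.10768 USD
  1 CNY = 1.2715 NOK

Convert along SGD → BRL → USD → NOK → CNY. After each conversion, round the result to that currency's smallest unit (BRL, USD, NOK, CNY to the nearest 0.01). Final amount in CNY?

CNY 161,979,769.58

SGD 28,500,000.00 × 4.3755 = BRL 124,701,750.00
BRL 124,701,750.00 ÷ 5.6229 = USD 22,177,479.59
USD 22,177,479.59 ÷ 0.10768 = NOK 205,957,277.02
NOK 205,957,277.02 ÷ 1.2715 = CNY 161,979,769.58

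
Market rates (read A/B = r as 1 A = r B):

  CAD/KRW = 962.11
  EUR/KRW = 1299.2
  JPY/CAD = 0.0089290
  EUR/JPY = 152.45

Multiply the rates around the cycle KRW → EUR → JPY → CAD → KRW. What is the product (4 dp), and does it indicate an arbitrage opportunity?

1.0080 (arbitrage exists)

Around KRW → EUR → JPY → CAD → KRW: 1 ÷ 1299.2 × 152.45 × 0.0089290 × 962.11 = 1.008043
Product > 1; profitable direction is KRW → EUR → JPY → CAD → KRW.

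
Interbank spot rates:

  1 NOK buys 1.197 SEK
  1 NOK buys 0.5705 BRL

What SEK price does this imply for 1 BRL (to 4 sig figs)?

BRL/SEK = 2.098

1 BRL ÷ 0.5705 = 1.75285 NOK
1.75285 NOK × 1.197 = 2.09816 SEK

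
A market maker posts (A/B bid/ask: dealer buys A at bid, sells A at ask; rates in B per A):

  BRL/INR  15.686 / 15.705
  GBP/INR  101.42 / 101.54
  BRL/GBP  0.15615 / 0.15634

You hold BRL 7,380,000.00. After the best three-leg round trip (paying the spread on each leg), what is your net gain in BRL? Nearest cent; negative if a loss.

Best loop BRL → GBP → INR → BRL:
BRL 7,380,000.00 × 0.15615 (sell BRL at bid) = GBP 1,152,387.00
GBP 1,152,387.00 × 101.42 (sell GBP at bid) = INR 116,875,089.54
INR 116,875,089.54 ÷ 15.705 (buy BRL at ask) = BRL 7,441,903.19

Net profit: BRL 61,903.19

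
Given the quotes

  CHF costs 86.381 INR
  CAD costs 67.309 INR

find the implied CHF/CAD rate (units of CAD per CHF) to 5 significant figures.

1 CHF × 86.381 = 86.381 INR
86.381 INR ÷ 67.309 = 1.28335 CAD

CHF/CAD = 1.2833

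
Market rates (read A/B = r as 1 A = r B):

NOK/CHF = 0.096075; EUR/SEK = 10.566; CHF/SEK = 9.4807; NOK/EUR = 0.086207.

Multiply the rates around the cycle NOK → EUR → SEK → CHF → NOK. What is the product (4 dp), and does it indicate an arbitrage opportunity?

1.0000 (no arbitrage)

Around NOK → EUR → SEK → CHF → NOK: 1 × 0.086207 × 10.566 ÷ 9.4807 ÷ 0.096075 = 1.000005
Product ≈ 1 (deviation 0.001%, within rounding noise).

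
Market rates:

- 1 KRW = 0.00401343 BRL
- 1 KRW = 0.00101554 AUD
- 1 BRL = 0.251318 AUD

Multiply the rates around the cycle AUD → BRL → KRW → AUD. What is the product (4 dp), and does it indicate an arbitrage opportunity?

Around AUD → BRL → KRW → AUD: 1 ÷ 0.251318 ÷ 0.00401343 × 0.00101554 = 1.006834
Product > 1; profitable direction is AUD → BRL → KRW → AUD.

1.0068 (arbitrage exists)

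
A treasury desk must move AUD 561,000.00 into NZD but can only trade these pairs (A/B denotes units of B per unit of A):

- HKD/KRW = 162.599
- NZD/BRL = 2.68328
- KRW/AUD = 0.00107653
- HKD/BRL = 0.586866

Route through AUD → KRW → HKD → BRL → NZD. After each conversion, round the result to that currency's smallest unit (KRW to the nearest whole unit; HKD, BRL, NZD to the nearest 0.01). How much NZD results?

NZD 700,957.70

AUD 561,000.00 ÷ 0.00107653 = KRW 521,118,780
KRW 521,118,780 ÷ 162.599 = HKD 3,204,932.26
HKD 3,204,932.26 × 0.586866 = BRL 1,880,865.78
BRL 1,880,865.78 ÷ 2.68328 = NZD 700,957.70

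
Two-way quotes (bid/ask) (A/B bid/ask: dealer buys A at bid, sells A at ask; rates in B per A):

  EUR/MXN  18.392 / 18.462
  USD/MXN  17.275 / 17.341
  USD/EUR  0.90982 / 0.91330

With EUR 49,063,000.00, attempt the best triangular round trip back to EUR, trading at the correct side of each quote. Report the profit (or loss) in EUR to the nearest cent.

Net profit: EUR 1,203,651.04

Best loop EUR → USD → MXN → EUR:
EUR 49,063,000.00 ÷ 0.91330 (buy USD at ask) = USD 53,720,573.74
USD 53,720,573.74 × 17.275 (sell USD at bid) = MXN 928,022,911.42
MXN 928,022,911.42 ÷ 18.462 (buy EUR at ask) = EUR 50,266,651.04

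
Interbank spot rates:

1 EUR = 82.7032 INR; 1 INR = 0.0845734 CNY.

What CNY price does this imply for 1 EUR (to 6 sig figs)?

1 EUR × 82.7032 = 82.7032 INR
82.7032 INR × 0.0845734 = 6.99449 CNY

EUR/CNY = 6.99449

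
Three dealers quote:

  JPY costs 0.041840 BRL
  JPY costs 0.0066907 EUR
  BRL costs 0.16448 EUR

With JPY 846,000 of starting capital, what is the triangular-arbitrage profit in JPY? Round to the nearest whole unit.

Profitable loop is JPY → BRL → EUR → JPY:
JPY 846,000 × 0.041840 = BRL 35,396.64
BRL 35,396.64 × 0.16448 = EUR 5,822.04
EUR 5,822.04 ÷ 0.0066907 = JPY 870,169
Profit = JPY 870,169 − JPY 846,000

Profit: JPY 24,169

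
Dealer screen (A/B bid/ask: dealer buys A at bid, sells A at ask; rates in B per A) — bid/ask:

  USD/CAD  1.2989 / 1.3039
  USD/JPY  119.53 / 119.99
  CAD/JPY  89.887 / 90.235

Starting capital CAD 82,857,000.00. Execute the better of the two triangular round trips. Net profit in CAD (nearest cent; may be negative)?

Net profit: CAD 1,318,715.43

Best loop CAD → USD → JPY → CAD:
CAD 82,857,000.00 ÷ 1.3039 (buy USD at ask) = USD 63,545,517.29
USD 63,545,517.29 × 119.53 (sell USD at bid) = JPY 7,595,595,682
JPY 7,595,595,682 ÷ 90.235 (buy CAD at ask) = CAD 84,175,715.43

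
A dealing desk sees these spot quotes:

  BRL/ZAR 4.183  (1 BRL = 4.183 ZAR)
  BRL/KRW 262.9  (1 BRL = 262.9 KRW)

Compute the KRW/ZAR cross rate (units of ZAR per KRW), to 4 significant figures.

KRW/ZAR = 0.01591

1 KRW ÷ 262.9 = 0.00380373 BRL
0.00380373 BRL × 4.183 = 0.015911 ZAR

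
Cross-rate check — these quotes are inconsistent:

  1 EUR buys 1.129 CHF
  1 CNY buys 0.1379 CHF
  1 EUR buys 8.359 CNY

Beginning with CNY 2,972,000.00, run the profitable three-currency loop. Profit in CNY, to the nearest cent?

Profit: CNY 62,404.37

Profitable loop is CNY → CHF → EUR → CNY:
CNY 2,972,000.00 × 0.1379 = CHF 409,838.80
CHF 409,838.80 ÷ 1.129 = EUR 363,010.45
EUR 363,010.45 × 8.359 = CNY 3,034,404.37
Profit = CNY 3,034,404.37 − CNY 2,972,000.00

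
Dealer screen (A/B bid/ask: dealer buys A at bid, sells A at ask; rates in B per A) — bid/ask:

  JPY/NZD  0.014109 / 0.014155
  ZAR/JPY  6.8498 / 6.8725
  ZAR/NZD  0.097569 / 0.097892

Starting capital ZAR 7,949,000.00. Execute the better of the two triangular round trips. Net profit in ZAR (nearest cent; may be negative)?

Net profit: ZAR 23,595.47

Best loop ZAR → NZD → JPY → ZAR:
ZAR 7,949,000.00 × 0.097569 (sell ZAR at bid) = NZD 775,575.98
NZD 775,575.98 ÷ 0.014155 (buy JPY at ask) = JPY 54,791,662
JPY 54,791,662 ÷ 6.8725 (buy ZAR at ask) = ZAR 7,972,595.47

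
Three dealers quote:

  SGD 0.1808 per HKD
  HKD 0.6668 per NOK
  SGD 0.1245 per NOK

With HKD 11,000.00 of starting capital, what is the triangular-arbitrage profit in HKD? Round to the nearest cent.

Profit: HKD 359.73

Profitable loop is HKD → NOK → SGD → HKD:
HKD 11,000.00 ÷ 0.6668 = NOK 16,496.70
NOK 16,496.70 × 0.1245 = SGD 2,053.84
SGD 2,053.84 ÷ 0.1808 = HKD 11,359.73
Profit = HKD 11,359.73 − HKD 11,000.00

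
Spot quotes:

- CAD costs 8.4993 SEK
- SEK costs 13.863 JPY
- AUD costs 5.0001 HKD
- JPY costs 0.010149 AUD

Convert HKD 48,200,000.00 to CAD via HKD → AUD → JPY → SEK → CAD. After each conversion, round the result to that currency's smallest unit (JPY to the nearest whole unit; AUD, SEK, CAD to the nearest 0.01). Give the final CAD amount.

CAD 8,061,293.13

HKD 48,200,000.00 ÷ 5.0001 = AUD 9,639,807.20
AUD 9,639,807.20 ÷ 0.010149 = JPY 949,828,279
JPY 949,828,279 ÷ 13.863 = SEK 68,515,348.70
SEK 68,515,348.70 ÷ 8.4993 = CAD 8,061,293.13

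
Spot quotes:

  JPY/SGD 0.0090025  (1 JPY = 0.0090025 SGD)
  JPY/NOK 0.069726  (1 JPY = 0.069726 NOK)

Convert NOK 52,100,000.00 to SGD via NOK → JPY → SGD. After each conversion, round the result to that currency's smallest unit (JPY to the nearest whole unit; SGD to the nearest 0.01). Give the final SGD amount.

NOK 52,100,000.00 ÷ 0.069726 = JPY 747,210,510
JPY 747,210,510 × 0.0090025 = SGD 6,726,762.62

SGD 6,726,762.62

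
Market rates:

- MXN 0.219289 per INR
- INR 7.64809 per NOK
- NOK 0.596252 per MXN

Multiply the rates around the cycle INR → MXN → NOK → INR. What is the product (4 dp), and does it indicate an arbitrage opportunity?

1.0000 (no arbitrage)

Around INR → MXN → NOK → INR: 1 × 0.219289 × 0.596252 × 7.64809 = 0.999999
Product ≈ 1 (deviation 0.000%, within rounding noise).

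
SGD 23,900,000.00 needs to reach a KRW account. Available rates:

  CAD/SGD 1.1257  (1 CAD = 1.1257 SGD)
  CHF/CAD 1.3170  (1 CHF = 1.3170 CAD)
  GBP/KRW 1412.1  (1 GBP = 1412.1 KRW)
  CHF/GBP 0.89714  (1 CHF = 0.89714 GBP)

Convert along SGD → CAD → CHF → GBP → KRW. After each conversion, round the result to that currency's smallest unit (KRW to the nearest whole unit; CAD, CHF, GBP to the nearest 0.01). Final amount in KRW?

SGD 23,900,000.00 ÷ 1.1257 = CAD 21,231,233.90
CAD 21,231,233.90 ÷ 1.3170 = CHF 16,120,906.53
CHF 16,120,906.53 × 0.89714 = GBP 14,462,710.08
GBP 14,462,710.08 × 1412.1 = KRW 20,422,792,904

KRW 20,422,792,904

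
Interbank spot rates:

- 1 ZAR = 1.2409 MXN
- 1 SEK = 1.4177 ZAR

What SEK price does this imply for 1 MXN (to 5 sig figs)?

1 MXN ÷ 1.2409 = 0.805867 ZAR
0.805867 ZAR ÷ 1.4177 = 0.568432 SEK

MXN/SEK = 0.56843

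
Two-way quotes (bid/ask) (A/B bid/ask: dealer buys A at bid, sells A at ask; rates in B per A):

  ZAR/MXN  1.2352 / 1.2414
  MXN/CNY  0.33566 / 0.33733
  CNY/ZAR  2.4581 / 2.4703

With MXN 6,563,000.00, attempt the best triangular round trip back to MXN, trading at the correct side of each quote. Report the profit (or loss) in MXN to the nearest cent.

Net profit: MXN 125,655.44

Best loop MXN → CNY → ZAR → MXN:
MXN 6,563,000.00 × 0.33566 (sell MXN at bid) = CNY 2,202,936.58
CNY 2,202,936.58 × 2.4581 (sell CNY at bid) = ZAR 5,415,038.41
ZAR 5,415,038.41 × 1.2352 (sell ZAR at bid) = MXN 6,688,655.44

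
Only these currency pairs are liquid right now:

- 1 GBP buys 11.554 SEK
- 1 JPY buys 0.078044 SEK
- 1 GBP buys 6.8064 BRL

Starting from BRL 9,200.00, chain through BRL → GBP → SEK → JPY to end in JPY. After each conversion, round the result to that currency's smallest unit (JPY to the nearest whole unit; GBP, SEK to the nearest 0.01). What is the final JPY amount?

BRL 9,200.00 ÷ 6.8064 = GBP 1,351.67
GBP 1,351.67 × 11.554 = SEK 15,617.20
SEK 15,617.20 ÷ 0.078044 = JPY 200,108

JPY 200,108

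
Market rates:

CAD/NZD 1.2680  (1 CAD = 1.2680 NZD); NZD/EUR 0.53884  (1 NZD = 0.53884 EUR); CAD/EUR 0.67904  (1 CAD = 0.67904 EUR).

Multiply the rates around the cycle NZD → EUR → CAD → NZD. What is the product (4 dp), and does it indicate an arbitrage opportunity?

1.0062 (arbitrage exists)

Around NZD → EUR → CAD → NZD: 1 × 0.53884 ÷ 0.67904 × 1.2680 = 1.006199
Product > 1; profitable direction is NZD → EUR → CAD → NZD.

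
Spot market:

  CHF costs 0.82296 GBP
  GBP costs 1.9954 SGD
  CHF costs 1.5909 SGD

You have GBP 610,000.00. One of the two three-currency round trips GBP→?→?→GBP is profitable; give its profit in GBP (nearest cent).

Profit: GBP 19,644.84

Profitable loop is GBP → SGD → CHF → GBP:
GBP 610,000.00 × 1.9954 = SGD 1,217,194.00
SGD 1,217,194.00 ÷ 1.5909 = CHF 765,097.74
CHF 765,097.74 × 0.82296 = GBP 629,644.84
Profit = GBP 629,644.84 − GBP 610,000.00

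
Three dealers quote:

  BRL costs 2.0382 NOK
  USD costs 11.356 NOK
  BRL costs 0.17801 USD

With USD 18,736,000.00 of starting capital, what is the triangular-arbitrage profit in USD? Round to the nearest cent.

Profitable loop is USD → BRL → NOK → USD:
USD 18,736,000.00 ÷ 0.17801 = BRL 105,252,513.90
BRL 105,252,513.90 × 2.0382 = NOK 214,525,673.84
NOK 214,525,673.84 ÷ 11.356 = USD 18,890,954.02
Profit = USD 18,890,954.02 − USD 18,736,000.00

Profit: USD 154,954.02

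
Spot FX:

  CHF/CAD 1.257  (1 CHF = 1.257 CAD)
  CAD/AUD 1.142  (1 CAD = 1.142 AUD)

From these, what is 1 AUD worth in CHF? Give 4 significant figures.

AUD/CHF = 0.6966

1 AUD ÷ 1.142 = 0.875657 CAD
0.875657 CAD ÷ 1.257 = 0.696624 CHF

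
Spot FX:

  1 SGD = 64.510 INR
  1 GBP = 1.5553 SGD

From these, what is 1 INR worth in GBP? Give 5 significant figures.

INR/GBP = 0.0099669

1 INR ÷ 64.510 = 0.0155015 SGD
0.0155015 SGD ÷ 1.5553 = 0.00996687 GBP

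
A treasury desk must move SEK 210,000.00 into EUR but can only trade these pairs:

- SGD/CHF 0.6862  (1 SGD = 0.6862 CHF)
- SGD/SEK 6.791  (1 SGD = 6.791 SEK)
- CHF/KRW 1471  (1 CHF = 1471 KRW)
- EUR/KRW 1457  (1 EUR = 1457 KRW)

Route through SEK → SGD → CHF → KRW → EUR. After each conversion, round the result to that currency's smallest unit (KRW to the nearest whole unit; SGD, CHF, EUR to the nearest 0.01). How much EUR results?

EUR 21,423.44

SEK 210,000.00 ÷ 6.791 = SGD 30,923.28
SGD 30,923.28 × 0.6862 = CHF 21,219.55
CHF 21,219.55 × 1471 = KRW 31,213,958
KRW 31,213,958 ÷ 1457 = EUR 21,423.44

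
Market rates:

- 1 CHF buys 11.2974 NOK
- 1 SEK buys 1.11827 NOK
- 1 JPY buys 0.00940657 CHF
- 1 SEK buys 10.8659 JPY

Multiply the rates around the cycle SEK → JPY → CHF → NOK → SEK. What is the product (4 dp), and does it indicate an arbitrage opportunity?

1.0326 (arbitrage exists)

Around SEK → JPY → CHF → NOK → SEK: 1 × 10.8659 × 0.00940657 × 11.2974 ÷ 1.11827 = 1.032592
Product > 1; profitable direction is SEK → JPY → CHF → NOK → SEK.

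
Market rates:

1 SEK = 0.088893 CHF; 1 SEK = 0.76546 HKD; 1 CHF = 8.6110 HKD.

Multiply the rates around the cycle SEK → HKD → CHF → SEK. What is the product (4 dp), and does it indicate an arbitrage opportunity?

1.0000 (no arbitrage)

Around SEK → HKD → CHF → SEK: 1 × 0.76546 ÷ 8.6110 ÷ 0.088893 = 1.000003
Product ≈ 1 (deviation 0.000%, within rounding noise).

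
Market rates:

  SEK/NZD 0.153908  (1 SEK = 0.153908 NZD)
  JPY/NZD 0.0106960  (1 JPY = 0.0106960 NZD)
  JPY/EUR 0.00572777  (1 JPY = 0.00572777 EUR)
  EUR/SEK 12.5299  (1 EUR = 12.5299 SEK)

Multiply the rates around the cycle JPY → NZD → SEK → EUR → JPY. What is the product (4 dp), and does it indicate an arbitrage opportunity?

0.9683 (arbitrage exists)

Around JPY → NZD → SEK → EUR → JPY: 1 × 0.0106960 ÷ 0.153908 ÷ 12.5299 ÷ 0.00572777 = 0.968338
Product < 1; profitable direction is JPY → EUR → SEK → NZD → JPY.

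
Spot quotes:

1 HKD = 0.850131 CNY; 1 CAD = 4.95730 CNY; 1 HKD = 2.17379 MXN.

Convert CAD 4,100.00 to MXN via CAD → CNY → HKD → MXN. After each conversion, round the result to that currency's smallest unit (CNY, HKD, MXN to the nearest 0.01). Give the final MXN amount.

MXN 51,970.97

CAD 4,100.00 × 4.95730 = CNY 20,324.93
CNY 20,324.93 ÷ 0.850131 = HKD 23,908.00
HKD 23,908.00 × 2.17379 = MXN 51,970.97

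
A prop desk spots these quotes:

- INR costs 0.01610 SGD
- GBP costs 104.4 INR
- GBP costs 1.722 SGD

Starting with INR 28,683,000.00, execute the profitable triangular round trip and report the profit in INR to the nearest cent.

Profit: INR 702,382.31

Profitable loop is INR → GBP → SGD → INR:
INR 28,683,000.00 ÷ 104.4 = GBP 274,741.38
GBP 274,741.38 × 1.722 = SGD 473,104.66
SGD 473,104.66 ÷ 0.01610 = INR 29,385,382.31
Profit = INR 29,385,382.31 − INR 28,683,000.00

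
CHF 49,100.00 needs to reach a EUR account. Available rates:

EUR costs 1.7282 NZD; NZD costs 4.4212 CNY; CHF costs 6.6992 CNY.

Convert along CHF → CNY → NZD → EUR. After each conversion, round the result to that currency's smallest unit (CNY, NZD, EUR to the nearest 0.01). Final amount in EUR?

EUR 43,049.72

CHF 49,100.00 × 6.6992 = CNY 328,930.72
CNY 328,930.72 ÷ 4.4212 = NZD 74,398.52
NZD 74,398.52 ÷ 1.7282 = EUR 43,049.72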